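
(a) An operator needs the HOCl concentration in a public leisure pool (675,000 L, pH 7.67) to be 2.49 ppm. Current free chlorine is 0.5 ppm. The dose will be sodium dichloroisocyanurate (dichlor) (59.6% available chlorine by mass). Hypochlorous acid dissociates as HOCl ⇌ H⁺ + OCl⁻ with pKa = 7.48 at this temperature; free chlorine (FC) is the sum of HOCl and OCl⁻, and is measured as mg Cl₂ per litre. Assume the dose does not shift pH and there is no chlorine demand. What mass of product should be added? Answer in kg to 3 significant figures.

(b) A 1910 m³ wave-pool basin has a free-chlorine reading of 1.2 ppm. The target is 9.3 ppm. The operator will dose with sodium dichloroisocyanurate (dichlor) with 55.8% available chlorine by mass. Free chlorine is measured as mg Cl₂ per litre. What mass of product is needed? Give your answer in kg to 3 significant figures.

(a) 6.62 kg; (b) 27.7 kg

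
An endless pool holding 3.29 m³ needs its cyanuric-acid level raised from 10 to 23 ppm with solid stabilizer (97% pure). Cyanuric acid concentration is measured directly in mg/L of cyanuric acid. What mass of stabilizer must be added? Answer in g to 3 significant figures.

44.1 g

Volume: 3.29 m³ = 3,290 L.
CYA to add: (23 − 10) = 13 mg/L × 3,290 L = 42.77 g cyanuric acid.
At 97% purity: 42.77 / 0.97 = 44.09 g product.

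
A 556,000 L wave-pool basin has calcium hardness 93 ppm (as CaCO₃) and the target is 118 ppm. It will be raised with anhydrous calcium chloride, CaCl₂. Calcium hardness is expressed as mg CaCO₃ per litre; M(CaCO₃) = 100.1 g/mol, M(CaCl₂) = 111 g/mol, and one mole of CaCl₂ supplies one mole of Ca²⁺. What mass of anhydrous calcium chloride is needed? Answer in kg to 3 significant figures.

Hardness to add: (118 − 93) = 25 mg/L as CaCO₃ × 556,000 L = 13,900 g as CaCO₃.
Moles of Ca²⁺ (1 mol Ca²⁺ ≡ 1 mol CaCO₃): 13,900 / 100.1 g/mol = 138.9 mol.
Mass of CaCl₂: 138.9 × 111 = 15,410 g.

15.4 kg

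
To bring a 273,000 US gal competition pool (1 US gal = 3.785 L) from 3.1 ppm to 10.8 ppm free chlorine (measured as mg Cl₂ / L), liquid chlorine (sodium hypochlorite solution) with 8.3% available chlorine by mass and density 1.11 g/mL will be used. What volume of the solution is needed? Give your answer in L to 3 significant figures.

Volume: 273,000 US gal × 3.785 L/gal = 1,033,305 L.
Chlorine deficit: 10.8 − 3.1 = 7.7 ppm = 7.7 mg/L as Cl₂.
Cl₂ equivalent needed: 7.7 mg/L × 1,033,305 L = 7,956,000 mg = 7956 g.
Product at 8.3% available chlorine: 7956 / 0.083 = 95,860 g.
Volume at density 1.11 g/mL: 95,860 g ÷ 1.11 g/mL = 86,360 mL.

86.4 L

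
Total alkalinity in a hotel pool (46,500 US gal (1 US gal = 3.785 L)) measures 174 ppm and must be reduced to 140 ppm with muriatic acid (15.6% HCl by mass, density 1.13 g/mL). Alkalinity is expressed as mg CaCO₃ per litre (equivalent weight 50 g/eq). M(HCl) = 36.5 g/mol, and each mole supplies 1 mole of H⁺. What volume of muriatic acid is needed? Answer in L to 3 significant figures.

24.8 L

Volume: 46,500 US gal × 3.785 L/gal = 176,002 L.
Alkalinity to neutralize: (174 − 140) = 34 mg/L as CaCO₃ × 176,002 L = 5984 g as CaCO₃.
Equivalents of H⁺ required: 5984 ÷ 50 g/eq = 119.7 eq = 119.7 mol HCl.
Mass of HCl: 119.7 × 36.5 = 4368 g.
Mass of 15.6% solution: 4368 / 0.156 = 28,000 g.
Volume: 28,000 g ÷ 1.13 g/mL = 24,780 mL.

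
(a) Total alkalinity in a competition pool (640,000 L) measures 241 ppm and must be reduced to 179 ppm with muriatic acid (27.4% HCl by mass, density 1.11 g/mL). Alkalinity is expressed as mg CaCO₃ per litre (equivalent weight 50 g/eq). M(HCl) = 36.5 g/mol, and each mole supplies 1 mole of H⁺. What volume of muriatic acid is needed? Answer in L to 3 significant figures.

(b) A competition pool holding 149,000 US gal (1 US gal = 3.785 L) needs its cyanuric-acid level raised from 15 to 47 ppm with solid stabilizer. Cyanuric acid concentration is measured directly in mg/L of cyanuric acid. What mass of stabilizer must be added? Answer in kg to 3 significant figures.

(a) Alkalinity to neutralize: (241 − 179) = 62 mg/L as CaCO₃ × 640,000 L = 39,680 g as CaCO₃.
(a) Equivalents of H⁺ required: 39,680 ÷ 50 g/eq = 793.6 eq = 793.6 mol HCl.
(a) Mass of HCl: 793.6 × 36.5 = 28,970 g.
(a) Mass of 27.4% solution: 28,970 / 0.274 = 105,700 g.
(a) Volume: 105,700 g ÷ 1.11 g/mL = 95,240 mL.

(b) Volume: 149,000 US gal × 3.785 L/gal = 563,965 L.
(b) CYA to add: (47 − 15) = 32 mg/L × 563,965 L = 18,050 g cyanuric acid.

(a) 95.2 L; (b) 18.0 kg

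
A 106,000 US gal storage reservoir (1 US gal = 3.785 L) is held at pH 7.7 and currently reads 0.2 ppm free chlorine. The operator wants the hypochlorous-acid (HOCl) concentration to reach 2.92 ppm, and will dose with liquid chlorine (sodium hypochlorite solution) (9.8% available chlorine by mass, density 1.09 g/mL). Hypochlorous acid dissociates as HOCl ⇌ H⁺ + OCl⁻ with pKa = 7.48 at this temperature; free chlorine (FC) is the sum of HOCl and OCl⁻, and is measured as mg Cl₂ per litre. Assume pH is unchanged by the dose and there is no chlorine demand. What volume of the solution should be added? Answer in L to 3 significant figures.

28.4 L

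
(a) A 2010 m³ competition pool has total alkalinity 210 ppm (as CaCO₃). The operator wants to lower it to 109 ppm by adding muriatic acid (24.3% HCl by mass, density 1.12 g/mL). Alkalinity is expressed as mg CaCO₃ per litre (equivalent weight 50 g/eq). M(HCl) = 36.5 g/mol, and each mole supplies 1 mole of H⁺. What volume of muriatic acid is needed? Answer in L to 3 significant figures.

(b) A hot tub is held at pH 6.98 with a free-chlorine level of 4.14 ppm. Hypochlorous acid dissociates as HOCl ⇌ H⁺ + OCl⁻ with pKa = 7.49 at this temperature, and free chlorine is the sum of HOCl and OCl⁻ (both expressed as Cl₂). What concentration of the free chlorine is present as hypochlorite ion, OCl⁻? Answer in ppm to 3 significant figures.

(a) Volume: 2010 m³ = 2,010,000 L.
(a) Alkalinity to neutralize: (210 − 109) = 101 mg/L as CaCO₃ × 2,010,000 L = 203,000 g as CaCO₃.
(a) Equivalents of H⁺ required: 203,000 ÷ 50 g/eq = 4060 eq = 4060 mol HCl.
(a) Mass of HCl: 4060 × 36.5 = 148,200 g.
(a) Mass of 24.3% solution: 148,200 / 0.243 = 609,900 g.
(a) Volume: 609,900 g ÷ 1.12 g/mL = 544,500 mL.

(b) [OCl⁻]/[HOCl] = 10^(pH − pKa) = 10^(6.98 − 7.49) = 10^-0.51 = 0.309.
(b) Fraction as HOCl = 1 / (1 + 0.309) = 0.7639.
(b) OCl⁻ = (1 − 0.7639) × 4.14 ppm = 0.9774 ppm.

(a) 545 L; (b) 0.977 ppm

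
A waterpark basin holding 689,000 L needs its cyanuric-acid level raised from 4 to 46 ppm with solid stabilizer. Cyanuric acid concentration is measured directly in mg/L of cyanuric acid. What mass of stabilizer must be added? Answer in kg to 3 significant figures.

CYA to add: (46 − 4) = 42 mg/L × 689,000 L = 28,940 g cyanuric acid.

28.9 kg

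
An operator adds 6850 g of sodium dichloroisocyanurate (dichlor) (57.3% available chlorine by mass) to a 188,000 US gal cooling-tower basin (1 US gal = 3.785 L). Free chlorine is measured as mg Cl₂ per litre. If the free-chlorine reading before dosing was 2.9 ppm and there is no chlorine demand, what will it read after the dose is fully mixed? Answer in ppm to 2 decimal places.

Volume: 188,000 US gal × 3.785 L/gal = 711,580 L.
Available chlorine delivered: 6850 g × 0.573 = 3925 g as Cl₂.
Concentration rise: 3925 g / 711,580 L = 5.516 mg/L = 5.52 ppm.
Final FC: 2.9 + 5.52 = 8.42 ppm.

8.42 ppm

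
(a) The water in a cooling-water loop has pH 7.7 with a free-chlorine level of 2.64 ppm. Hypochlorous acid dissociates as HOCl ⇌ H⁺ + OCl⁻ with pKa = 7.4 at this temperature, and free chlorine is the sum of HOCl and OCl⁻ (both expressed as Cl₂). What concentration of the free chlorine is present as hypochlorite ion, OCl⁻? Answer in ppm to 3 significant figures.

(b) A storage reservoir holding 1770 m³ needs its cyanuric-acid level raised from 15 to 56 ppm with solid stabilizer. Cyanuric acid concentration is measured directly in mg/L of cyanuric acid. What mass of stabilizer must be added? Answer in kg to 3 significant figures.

(a) [OCl⁻]/[HOCl] = 10^(pH − pKa) = 10^(7.7 − 7.4) = 10^0.30 = 1.995.
(a) Fraction as HOCl = 1 / (1 + 1.995) = 0.3339.
(a) OCl⁻ = (1 − 0.3339) × 2.64 ppm = 1.759 ppm.

(b) Volume: 1770 m³ = 1,770,000 L.
(b) CYA to add: (56 − 15) = 41 mg/L × 1,770,000 L = 72,570 g cyanuric acid.

(a) 1.76 ppm; (b) 72.6 kg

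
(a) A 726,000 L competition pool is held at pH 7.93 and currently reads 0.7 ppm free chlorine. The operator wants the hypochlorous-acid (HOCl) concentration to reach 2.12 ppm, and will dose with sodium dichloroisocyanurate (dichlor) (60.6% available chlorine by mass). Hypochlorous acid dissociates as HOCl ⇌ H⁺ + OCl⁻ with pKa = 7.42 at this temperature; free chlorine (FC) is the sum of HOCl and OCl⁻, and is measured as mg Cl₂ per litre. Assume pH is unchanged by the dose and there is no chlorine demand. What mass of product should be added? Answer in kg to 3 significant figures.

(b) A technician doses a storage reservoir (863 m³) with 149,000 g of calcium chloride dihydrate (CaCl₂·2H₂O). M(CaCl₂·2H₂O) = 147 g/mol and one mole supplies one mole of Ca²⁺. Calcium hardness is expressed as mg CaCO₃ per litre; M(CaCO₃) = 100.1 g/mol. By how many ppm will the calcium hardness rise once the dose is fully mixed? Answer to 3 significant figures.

(a) [OCl⁻]/[HOCl] = 10^(pH − pKa) = 10^(7.93 − 7.42) = 3.236; fraction as HOCl = 1/(1 + 3.236) = 0.2361.
(a) Free chlorine required for 2.12 ppm HOCl: 2.12 / 0.2361 = 8.98 ppm.
(a) FC to add: 8.98 − 0.7 = 8.28 mg/L as Cl₂.
(a) Cl₂ equivalent: 8.28 mg/L × 726,000 L = 6011 g.
(a) Product at 60.6% available Cl: 6011 / 0.606 = 9920 g.

(b) Volume: 863 m³ = 863,000 L.
(b) Moles of Ca²⁺: 149,000 g ÷ 147 g/mol = 1014 mol.
(b) As CaCO₃: 1014 mol × 100.1 g/mol = 101,500 g.
(b) Rise: 101,500 g / 863,000 L × 1000 = 117.6 mg/L.

(a) 9.92 kg; (b) 118 ppm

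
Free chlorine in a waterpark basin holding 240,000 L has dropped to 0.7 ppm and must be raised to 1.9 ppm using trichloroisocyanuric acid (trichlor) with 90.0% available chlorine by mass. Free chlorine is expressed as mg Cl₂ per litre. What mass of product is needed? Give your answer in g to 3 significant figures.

320 g

Chlorine deficit: 1.9 − 0.7 = 1.2 ppm = 1.2 mg/L as Cl₂.
Cl₂ equivalent needed: 1.2 mg/L × 240,000 L = 288,000 mg = 288 g.
Product at 90.0% available chlorine: 288 / 0.9 = 320 g.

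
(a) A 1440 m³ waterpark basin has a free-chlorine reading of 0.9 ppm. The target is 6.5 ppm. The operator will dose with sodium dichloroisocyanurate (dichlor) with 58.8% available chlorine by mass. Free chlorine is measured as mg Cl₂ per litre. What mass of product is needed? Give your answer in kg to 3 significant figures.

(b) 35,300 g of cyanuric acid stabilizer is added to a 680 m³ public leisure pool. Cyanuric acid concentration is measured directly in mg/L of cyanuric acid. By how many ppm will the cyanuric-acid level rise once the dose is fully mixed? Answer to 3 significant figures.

(a) Volume: 1440 m³ = 1,440,000 L.
(a) Chlorine deficit: 6.5 − 0.9 = 5.6 ppm = 5.6 mg/L as Cl₂.
(a) Cl₂ equivalent needed: 5.6 mg/L × 1,440,000 L = 8,064,000 mg = 8064 g.
(a) Product at 58.8% available chlorine: 8064 / 0.588 = 13,710 g.

(b) Volume: 680 m³ = 680,000 L.
(b) Rise: 35,300 g / 680,000 L × 1000 = 51.91 mg/L.

(a) 13.7 kg; (b) 51.9 ppm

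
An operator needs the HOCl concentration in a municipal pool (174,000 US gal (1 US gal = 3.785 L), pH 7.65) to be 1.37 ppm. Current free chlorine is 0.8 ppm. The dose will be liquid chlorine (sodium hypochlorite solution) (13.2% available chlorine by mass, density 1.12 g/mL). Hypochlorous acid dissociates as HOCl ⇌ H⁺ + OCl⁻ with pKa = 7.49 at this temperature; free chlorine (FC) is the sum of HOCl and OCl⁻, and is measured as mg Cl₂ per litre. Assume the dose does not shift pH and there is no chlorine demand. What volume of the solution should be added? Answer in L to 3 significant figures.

Volume: 174,000 US gal × 3.785 L/gal = 658,590 L.
[OCl⁻]/[HOCl] = 10^(pH − pKa) = 10^(7.65 − 7.49) = 1.445; fraction as HOCl = 1/(1 + 1.445) = 0.4089.
Free chlorine required for 1.37 ppm HOCl: 1.37 / 0.4089 = 3.35 ppm.
FC to add: 3.35 − 0.8 = 2.55 mg/L as Cl₂.
Cl₂ equivalent: 2.55 mg/L × 658,590 L = 1680 g.
Product at 13.2% available Cl: 1680 / 0.132 = 12,720 g.
Volume: 12,720 g ÷ 1.12 g/mL = 11,360 mL.

11.4 L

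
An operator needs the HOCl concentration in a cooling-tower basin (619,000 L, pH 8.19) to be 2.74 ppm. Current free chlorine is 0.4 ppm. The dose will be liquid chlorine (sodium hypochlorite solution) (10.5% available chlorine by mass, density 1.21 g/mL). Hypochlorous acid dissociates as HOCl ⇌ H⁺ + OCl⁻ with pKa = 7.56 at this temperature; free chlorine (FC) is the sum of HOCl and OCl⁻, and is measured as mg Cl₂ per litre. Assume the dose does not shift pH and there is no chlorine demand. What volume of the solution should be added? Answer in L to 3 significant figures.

[OCl⁻]/[HOCl] = 10^(pH − pKa) = 10^(8.19 − 7.56) = 4.266; fraction as HOCl = 1/(1 + 4.266) = 0.1899.
Free chlorine required for 2.74 ppm HOCl: 2.74 / 0.1899 = 14.43 ppm.
FC to add: 14.43 − 0.4 = 14.03 mg/L as Cl₂.
Cl₂ equivalent: 14.03 mg/L × 619,000 L = 8684 g.
Product at 10.5% available Cl: 8684 / 0.105 = 82,700 g.
Volume: 82,700 g ÷ 1.21 g/mL = 68,350 mL.

68.3 L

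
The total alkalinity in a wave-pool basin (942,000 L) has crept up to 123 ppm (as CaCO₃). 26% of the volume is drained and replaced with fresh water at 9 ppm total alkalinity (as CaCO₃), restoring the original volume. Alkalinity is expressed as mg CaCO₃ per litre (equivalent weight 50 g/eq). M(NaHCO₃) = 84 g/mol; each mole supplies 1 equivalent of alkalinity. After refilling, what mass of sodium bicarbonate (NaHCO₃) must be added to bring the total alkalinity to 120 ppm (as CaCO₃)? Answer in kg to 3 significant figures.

42.2 kg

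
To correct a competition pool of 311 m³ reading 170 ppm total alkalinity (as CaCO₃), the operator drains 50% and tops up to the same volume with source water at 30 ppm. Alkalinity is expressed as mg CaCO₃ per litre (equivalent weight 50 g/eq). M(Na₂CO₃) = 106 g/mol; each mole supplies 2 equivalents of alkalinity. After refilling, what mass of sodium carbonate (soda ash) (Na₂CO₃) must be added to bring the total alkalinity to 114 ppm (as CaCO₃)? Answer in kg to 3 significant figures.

4.62 kg

Volume: 311 m³ = 311,000 L.
After draining 50% and refilling: 170 × 0.50 + 30 × 0.50 = 100 ppm.
Deficit to target: 114 − 100 = 14 mg/L.
As CaCO₃: 14 mg/L × 311,000 L = 4354 g; ÷ 50 g/eq ÷ 2 = 43.54 mol Na₂CO₃.
Mass: 43.54 × 106 = 4615 g.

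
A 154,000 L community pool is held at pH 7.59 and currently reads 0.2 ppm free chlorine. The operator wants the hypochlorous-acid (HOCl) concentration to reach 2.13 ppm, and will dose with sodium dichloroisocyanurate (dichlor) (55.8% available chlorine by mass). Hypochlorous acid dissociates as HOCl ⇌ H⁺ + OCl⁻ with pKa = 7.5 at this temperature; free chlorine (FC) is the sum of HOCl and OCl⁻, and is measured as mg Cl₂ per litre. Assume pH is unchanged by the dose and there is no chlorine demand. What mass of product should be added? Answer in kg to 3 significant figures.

[OCl⁻]/[HOCl] = 10^(pH − pKa) = 10^(7.59 − 7.5) = 1.23; fraction as HOCl = 1/(1 + 1.23) = 0.4484.
Free chlorine required for 2.13 ppm HOCl: 2.13 / 0.4484 = 4.75 ppm.
FC to add: 4.75 − 0.2 = 4.55 mg/L as Cl₂.
Cl₂ equivalent: 4.55 mg/L × 154,000 L = 700.8 g.
Product at 55.8% available Cl: 700.8 / 0.558 = 1256 g.

1.26 kg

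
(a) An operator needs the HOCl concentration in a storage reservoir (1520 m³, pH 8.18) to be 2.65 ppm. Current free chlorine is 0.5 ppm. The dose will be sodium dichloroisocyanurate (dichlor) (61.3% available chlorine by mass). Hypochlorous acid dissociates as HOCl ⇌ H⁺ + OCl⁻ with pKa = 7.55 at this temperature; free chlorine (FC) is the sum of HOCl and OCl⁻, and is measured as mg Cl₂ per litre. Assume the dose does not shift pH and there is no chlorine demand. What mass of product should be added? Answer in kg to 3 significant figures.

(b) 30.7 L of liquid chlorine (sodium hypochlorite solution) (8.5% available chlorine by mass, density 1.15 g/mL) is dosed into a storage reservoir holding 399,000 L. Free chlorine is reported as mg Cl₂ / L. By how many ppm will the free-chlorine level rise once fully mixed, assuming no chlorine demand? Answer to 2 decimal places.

(a) Volume: 1520 m³ = 1,520,000 L.
(a) [OCl⁻]/[HOCl] = 10^(pH − pKa) = 10^(8.18 − 7.55) = 4.266; fraction as HOCl = 1/(1 + 4.266) = 0.1899.
(a) Free chlorine required for 2.65 ppm HOCl: 2.65 / 0.1899 = 13.95 ppm.
(a) FC to add: 13.95 − 0.5 = 13.45 mg/L as Cl₂.
(a) Cl₂ equivalent: 13.45 mg/L × 1,520,000 L = 20,450 g.
(a) Product at 61.3% available Cl: 20,450 / 0.613 = 33,360 g.

(b) Mass of solution: 30.7 L × 1000 mL/L × 1.15 g/mL = 35,300 g.
(b) Available chlorine delivered: 35,300 g × 0.085 = 3001 g as Cl₂.
(b) Concentration rise: 3001 g / 399,000 L = 7.521 mg/L = 7.52 ppm.

(a) 33.4 kg; (b) 7.52 ppm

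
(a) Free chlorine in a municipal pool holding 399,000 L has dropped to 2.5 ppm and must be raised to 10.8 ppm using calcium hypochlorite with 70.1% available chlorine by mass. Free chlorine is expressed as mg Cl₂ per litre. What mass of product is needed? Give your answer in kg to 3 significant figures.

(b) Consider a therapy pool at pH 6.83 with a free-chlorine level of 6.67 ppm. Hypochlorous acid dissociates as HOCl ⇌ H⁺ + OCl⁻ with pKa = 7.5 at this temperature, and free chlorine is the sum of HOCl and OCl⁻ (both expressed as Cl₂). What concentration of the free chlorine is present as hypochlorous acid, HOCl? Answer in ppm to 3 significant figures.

(a) Chlorine deficit: 10.8 − 2.5 = 8.3 ppm = 8.3 mg/L as Cl₂.
(a) Cl₂ equivalent needed: 8.3 mg/L × 399,000 L = 3,312,000 mg = 3312 g.
(a) Product at 70.1% available chlorine: 3312 / 0.701 = 4724 g.

(b) [OCl⁻]/[HOCl] = 10^(pH − pKa) = 10^(6.83 − 7.5) = 10^-0.67 = 0.2138.
(b) Fraction as HOCl = 1 / (1 + 0.2138) = 0.8239.
(b) HOCl = 0.8239 × 6.67 ppm = 5.495 ppm.

(a) 4.72 kg; (b) 5.50 ppm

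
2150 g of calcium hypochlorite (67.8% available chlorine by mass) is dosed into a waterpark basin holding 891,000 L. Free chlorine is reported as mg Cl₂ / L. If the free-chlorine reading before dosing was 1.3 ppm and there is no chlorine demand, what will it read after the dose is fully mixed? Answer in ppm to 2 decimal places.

2.94 ppm

Available chlorine delivered: 2150 g × 0.678 = 1458 g as Cl₂.
Concentration rise: 1458 g / 891,000 L = 1.636 mg/L = 1.64 ppm.
Final FC: 1.3 + 1.64 = 2.94 ppm.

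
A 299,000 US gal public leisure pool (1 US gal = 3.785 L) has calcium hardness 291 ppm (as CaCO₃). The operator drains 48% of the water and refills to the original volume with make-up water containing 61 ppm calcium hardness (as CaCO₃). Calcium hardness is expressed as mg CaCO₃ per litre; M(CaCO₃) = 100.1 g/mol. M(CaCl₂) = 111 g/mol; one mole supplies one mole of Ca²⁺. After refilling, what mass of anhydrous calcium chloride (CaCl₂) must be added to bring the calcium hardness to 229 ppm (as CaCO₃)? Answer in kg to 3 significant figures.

60.7 kg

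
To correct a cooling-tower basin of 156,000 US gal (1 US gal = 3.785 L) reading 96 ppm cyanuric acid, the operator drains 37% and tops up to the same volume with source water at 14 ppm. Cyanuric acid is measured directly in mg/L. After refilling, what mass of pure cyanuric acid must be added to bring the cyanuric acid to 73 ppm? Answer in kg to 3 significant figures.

Volume: 156,000 US gal × 3.785 L/gal = 590,460 L.
After draining 37% and refilling: 96 × 0.63 + 14 × 0.37 = 65.66 ppm.
Deficit to target: 73 − 65.66 = 7.34 mg/L.
Mass: 7.34 mg/L × 590,460 L = 4334 g cyanuric acid.

4.33 kg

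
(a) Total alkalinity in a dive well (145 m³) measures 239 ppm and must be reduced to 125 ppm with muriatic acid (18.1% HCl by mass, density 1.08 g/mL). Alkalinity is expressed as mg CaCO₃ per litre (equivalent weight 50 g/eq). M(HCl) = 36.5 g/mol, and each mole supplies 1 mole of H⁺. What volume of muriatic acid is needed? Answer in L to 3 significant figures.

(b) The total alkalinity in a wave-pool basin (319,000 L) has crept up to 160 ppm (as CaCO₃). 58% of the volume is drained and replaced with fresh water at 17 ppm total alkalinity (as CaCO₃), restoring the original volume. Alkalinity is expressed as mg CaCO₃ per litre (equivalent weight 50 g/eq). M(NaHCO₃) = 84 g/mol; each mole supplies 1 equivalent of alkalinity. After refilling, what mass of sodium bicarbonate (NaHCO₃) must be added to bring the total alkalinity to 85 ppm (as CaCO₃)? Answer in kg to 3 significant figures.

(a) 61.7 L; (b) 4.26 kg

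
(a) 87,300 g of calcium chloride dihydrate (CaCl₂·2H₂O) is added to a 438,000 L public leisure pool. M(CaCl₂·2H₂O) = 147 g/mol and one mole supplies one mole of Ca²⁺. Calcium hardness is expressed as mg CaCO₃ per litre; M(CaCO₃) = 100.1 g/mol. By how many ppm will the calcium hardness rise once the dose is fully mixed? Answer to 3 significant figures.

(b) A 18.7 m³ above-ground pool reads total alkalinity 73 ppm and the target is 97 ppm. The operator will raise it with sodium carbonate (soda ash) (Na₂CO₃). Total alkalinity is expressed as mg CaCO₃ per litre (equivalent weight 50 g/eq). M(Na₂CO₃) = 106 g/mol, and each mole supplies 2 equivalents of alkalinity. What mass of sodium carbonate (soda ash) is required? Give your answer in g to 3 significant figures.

(a) Moles of Ca²⁺: 87,300 g ÷ 147 g/mol = 593.9 mol.
(a) As CaCO₃: 593.9 mol × 100.1 g/mol = 59,450 g.
(a) Rise: 59,450 g / 438,000 L × 1000 = 135.7 mg/L.

(b) Volume: 18.7 m³ = 18,700 L.
(b) Alkalinity to add: (97 − 73) = 24 mg/L as CaCO₃ × 18,700 L = 448.8 g as CaCO₃.
(b) Equivalents: 448.8 g ÷ 50 g/eq = 8.976 eq.
(b) Each mole of Na₂CO₃ supplies 2 eq, so 8.976 / 2 = 4.488 mol.
(b) Mass: 4.488 mol × 106 g/mol = 475.7 g.

(a) 136 ppm; (b) 476 g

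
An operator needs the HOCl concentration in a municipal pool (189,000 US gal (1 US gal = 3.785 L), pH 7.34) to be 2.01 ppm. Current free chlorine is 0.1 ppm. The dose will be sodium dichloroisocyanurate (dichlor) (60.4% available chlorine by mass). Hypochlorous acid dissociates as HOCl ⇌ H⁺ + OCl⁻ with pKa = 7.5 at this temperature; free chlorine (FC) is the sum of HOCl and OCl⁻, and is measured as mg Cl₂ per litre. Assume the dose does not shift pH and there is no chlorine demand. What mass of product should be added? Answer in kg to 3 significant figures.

3.91 kg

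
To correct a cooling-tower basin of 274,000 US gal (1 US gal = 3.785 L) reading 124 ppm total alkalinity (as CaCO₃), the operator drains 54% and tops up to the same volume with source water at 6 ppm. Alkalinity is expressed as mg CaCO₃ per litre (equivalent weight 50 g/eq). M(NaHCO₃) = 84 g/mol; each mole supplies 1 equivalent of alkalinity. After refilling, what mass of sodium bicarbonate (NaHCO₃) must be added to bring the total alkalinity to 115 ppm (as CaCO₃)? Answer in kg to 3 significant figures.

95.3 kg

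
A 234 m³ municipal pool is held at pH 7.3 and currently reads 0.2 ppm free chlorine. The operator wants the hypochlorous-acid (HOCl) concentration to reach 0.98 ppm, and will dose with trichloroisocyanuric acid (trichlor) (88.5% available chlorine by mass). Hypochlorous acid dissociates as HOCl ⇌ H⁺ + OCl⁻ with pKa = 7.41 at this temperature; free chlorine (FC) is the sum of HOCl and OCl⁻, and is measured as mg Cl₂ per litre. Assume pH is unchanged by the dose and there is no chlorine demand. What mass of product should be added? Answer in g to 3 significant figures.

407 g

Volume: 234 m³ = 234,000 L.
[OCl⁻]/[HOCl] = 10^(pH − pKa) = 10^(7.3 − 7.41) = 0.7762; fraction as HOCl = 1/(1 + 0.7762) = 0.563.
Free chlorine required for 0.98 ppm HOCl: 0.98 / 0.563 = 1.741 ppm.
FC to add: 1.741 − 0.2 = 1.541 mg/L as Cl₂.
Cl₂ equivalent: 1.541 mg/L × 234,000 L = 360.5 g.
Product at 88.5% available Cl: 360.5 / 0.885 = 407.4 g.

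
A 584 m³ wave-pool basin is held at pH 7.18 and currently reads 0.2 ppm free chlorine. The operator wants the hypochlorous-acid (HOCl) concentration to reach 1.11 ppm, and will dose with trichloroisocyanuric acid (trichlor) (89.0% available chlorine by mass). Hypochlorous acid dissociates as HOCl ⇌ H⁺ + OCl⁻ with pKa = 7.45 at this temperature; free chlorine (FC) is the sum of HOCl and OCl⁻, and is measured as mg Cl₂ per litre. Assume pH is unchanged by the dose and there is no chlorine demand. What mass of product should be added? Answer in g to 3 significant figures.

988 g

Volume: 584 m³ = 584,000 L.
[OCl⁻]/[HOCl] = 10^(pH − pKa) = 10^(7.18 − 7.45) = 0.537; fraction as HOCl = 1/(1 + 0.537) = 0.6506.
Free chlorine required for 1.11 ppm HOCl: 1.11 / 0.6506 = 1.706 ppm.
FC to add: 1.706 − 0.2 = 1.506 mg/L as Cl₂.
Cl₂ equivalent: 1.506 mg/L × 584,000 L = 879.6 g.
Product at 89.0% available Cl: 879.6 / 0.89 = 988.3 g.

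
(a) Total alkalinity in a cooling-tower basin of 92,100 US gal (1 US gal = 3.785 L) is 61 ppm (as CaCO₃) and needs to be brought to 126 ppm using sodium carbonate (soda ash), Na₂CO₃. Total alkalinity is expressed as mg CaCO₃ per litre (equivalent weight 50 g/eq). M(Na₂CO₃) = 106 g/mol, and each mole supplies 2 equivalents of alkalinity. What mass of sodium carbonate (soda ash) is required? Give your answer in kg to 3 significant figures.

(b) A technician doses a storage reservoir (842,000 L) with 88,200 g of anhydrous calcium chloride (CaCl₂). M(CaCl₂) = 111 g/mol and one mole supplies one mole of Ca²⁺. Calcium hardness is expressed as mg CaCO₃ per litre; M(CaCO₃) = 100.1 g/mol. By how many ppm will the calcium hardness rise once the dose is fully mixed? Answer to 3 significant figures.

(a) 24.0 kg; (b) 94.5 ppm

(a) Volume: 92,100 US gal × 3.785 L/gal = 348,598 L.
(a) Alkalinity to add: (126 − 61) = 65 mg/L as CaCO₃ × 348,598 L = 22,660 g as CaCO₃.
(a) Equivalents: 22,660 g ÷ 50 g/eq = 453.2 eq.
(a) Each mole of Na₂CO₃ supplies 2 eq, so 453.2 / 2 = 226.6 mol.
(a) Mass: 226.6 mol × 106 g/mol = 24,020 g.

(b) Moles of Ca²⁺: 88,200 g ÷ 111 g/mol = 794.6 mol.
(b) As CaCO₃: 794.6 mol × 100.1 g/mol = 79,540 g.
(b) Rise: 79,540 g / 842,000 L × 1000 = 94.46 mg/L.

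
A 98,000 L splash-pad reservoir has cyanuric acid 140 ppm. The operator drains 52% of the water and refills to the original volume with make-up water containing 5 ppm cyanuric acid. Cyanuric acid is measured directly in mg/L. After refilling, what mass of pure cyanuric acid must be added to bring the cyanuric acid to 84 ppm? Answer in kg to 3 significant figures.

After draining 52% and refilling: 140 × 0.48 + 5 × 0.52 = 69.8 ppm.
Deficit to target: 84 − 69.8 = 14.2 mg/L.
Mass: 14.2 mg/L × 98,000 L = 1392 g cyanuric acid.

1.39 kg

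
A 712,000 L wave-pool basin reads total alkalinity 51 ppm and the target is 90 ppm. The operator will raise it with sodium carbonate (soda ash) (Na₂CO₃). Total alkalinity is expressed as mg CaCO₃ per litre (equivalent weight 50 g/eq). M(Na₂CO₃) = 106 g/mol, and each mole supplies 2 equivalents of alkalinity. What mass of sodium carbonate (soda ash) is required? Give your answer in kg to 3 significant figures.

Alkalinity to add: (90 − 51) = 39 mg/L as CaCO₃ × 712,000 L = 27,770 g as CaCO₃.
Equivalents: 27,770 g ÷ 50 g/eq = 555.4 eq.
Each mole of Na₂CO₃ supplies 2 eq, so 555.4 / 2 = 277.7 mol.
Mass: 277.7 mol × 106 g/mol = 29,430 g.

29.4 kg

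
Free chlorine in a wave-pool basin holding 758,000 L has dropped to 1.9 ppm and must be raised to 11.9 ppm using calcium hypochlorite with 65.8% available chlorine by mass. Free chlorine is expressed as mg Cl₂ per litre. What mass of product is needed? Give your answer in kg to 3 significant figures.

Chlorine deficit: 11.9 − 1.9 = 10 ppm = 10 mg/L as Cl₂.
Cl₂ equivalent needed: 10 mg/L × 758,000 L = 7,580,000 mg = 7580 g.
Product at 65.8% available chlorine: 7580 / 0.658 = 11,520 g.

11.5 kg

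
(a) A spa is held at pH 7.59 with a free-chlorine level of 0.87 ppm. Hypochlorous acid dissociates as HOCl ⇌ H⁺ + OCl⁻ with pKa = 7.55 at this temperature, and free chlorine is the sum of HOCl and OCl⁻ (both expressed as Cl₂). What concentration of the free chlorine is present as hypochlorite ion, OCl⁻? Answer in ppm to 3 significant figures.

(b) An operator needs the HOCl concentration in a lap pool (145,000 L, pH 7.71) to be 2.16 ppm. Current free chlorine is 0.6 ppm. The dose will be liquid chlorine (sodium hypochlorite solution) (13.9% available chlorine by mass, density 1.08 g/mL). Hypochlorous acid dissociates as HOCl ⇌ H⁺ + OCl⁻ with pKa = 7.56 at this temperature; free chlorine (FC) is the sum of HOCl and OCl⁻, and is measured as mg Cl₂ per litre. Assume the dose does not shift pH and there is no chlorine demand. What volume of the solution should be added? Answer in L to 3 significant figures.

(a) 0.455 ppm; (b) 4.45 L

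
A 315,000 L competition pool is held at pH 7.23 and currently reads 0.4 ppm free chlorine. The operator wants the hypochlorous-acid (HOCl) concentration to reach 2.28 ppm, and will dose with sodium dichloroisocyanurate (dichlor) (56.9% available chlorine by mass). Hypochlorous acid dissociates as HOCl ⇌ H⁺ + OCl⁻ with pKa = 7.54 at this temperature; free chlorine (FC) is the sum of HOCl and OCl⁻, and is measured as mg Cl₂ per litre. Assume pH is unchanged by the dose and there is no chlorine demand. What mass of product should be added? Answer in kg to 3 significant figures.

1.66 kg

[OCl⁻]/[HOCl] = 10^(pH − pKa) = 10^(7.23 − 7.54) = 0.4898; fraction as HOCl = 1/(1 + 0.4898) = 0.6712.
Free chlorine required for 2.28 ppm HOCl: 2.28 / 0.6712 = 3.397 ppm.
FC to add: 3.397 − 0.4 = 2.997 mg/L as Cl₂.
Cl₂ equivalent: 2.997 mg/L × 315,000 L = 944 g.
Product at 56.9% available Cl: 944 / 0.569 = 1659 g.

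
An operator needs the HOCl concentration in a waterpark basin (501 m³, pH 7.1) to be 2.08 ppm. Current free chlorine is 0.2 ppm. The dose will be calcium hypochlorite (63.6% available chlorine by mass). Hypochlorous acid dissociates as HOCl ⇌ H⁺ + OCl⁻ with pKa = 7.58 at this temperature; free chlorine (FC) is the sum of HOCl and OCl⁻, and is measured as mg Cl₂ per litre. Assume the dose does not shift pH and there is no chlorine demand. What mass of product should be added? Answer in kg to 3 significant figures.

2.02 kg

Volume: 501 m³ = 501,000 L.
[OCl⁻]/[HOCl] = 10^(pH − pKa) = 10^(7.1 − 7.58) = 0.3311; fraction as HOCl = 1/(1 + 0.3311) = 0.7512.
Free chlorine required for 2.08 ppm HOCl: 2.08 / 0.7512 = 2.769 ppm.
FC to add: 2.769 − 0.2 = 2.569 mg/L as Cl₂.
Cl₂ equivalent: 2.569 mg/L × 501,000 L = 1287 g.
Product at 63.6% available Cl: 1287 / 0.636 = 2023 g.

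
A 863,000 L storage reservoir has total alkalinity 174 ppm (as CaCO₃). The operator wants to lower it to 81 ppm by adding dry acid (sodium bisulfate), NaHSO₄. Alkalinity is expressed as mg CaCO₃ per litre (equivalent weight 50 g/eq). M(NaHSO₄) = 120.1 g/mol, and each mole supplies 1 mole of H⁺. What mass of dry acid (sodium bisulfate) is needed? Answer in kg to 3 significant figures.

Alkalinity to neutralize: (174 − 81) = 93 mg/L as CaCO₃ × 863,000 L = 80,260 g as CaCO₃.
Equivalents of H⁺ required: 80,260 ÷ 50 g/eq = 1605 eq = 1605 mol NaHSO₄.
Mass of NaHSO₄: 1605 × 120.1 = 192,800 g.

193 kg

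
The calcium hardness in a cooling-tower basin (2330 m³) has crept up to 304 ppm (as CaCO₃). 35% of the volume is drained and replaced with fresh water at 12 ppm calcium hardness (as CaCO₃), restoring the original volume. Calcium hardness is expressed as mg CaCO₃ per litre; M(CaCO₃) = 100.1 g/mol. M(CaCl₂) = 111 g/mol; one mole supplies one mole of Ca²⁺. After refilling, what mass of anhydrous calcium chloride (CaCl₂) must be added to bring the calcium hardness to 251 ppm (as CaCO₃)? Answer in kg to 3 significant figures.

127 kg

Volume: 2330 m³ = 2,330,000 L.
After draining 35% and refilling: 304 × 0.65 + 12 × 0.35 = 201.8 ppm.
Deficit to target: 251 − 201.8 = 49.2 mg/L.
As CaCO₃: 49.2 mg/L × 2,330,000 L = 114,600 g; ÷ 100.1 = 1145 mol Ca²⁺.
Mass: 1145 × 111 = 127,100 g.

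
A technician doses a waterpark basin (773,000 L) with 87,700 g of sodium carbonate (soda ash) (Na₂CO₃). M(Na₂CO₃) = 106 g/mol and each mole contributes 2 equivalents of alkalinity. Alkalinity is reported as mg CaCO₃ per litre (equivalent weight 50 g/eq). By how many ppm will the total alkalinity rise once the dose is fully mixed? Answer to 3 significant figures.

107 ppm

Moles of Na₂CO₃: 87,700 g ÷ 106 g/mol = 827.4 mol → 1655 eq of alkalinity.
As CaCO₃: 1655 eq × 50 g/eq = 82,740 g.
Rise: 82,740 g / 773,000 L × 1000 = 107 mg/L.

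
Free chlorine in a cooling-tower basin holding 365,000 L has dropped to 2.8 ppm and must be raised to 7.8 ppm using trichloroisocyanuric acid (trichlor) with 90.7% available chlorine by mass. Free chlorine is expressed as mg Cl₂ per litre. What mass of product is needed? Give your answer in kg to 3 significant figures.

2.01 kg

Chlorine deficit: 7.8 − 2.8 = 5 ppm = 5 mg/L as Cl₂.
Cl₂ equivalent needed: 5 mg/L × 365,000 L = 1,825,000 mg = 1825 g.
Product at 90.7% available chlorine: 1825 / 0.907 = 2012 g.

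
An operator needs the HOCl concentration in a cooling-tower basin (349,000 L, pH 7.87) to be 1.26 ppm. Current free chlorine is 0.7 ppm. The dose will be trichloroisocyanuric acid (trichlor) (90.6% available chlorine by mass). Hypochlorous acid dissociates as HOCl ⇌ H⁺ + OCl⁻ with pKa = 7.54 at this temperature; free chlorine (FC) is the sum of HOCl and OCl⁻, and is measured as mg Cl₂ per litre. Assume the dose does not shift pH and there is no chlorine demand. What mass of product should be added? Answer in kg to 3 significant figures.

1.25 kg

[OCl⁻]/[HOCl] = 10^(pH − pKa) = 10^(7.87 − 7.54) = 2.138; fraction as HOCl = 1/(1 + 2.138) = 0.3187.
Free chlorine required for 1.26 ppm HOCl: 1.26 / 0.3187 = 3.954 ppm.
FC to add: 3.954 − 0.7 = 3.254 mg/L as Cl₂.
Cl₂ equivalent: 3.254 mg/L × 349,000 L = 1136 g.
Product at 90.6% available Cl: 1136 / 0.906 = 1253 g.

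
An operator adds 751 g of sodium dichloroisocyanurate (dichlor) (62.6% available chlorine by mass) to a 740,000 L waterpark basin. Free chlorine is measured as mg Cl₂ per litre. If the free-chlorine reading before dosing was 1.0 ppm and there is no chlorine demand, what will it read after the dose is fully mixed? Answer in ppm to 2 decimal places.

Available chlorine delivered: 751 g × 0.626 = 470.1 g as Cl₂.
Concentration rise: 470.1 g / 740,000 L = 0.6353 mg/L = 0.64 ppm.
Final FC: 1.0 + 0.64 = 1.64 ppm.

1.64 ppm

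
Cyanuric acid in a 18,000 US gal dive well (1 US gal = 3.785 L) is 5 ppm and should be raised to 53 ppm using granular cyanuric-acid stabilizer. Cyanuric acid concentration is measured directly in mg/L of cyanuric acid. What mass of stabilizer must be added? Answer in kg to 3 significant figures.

3.27 kg

Volume: 18,000 US gal × 3.785 L/gal = 68,130 L.
CYA to add: (53 − 5) = 48 mg/L × 68,130 L = 3270 g cyanuric acid.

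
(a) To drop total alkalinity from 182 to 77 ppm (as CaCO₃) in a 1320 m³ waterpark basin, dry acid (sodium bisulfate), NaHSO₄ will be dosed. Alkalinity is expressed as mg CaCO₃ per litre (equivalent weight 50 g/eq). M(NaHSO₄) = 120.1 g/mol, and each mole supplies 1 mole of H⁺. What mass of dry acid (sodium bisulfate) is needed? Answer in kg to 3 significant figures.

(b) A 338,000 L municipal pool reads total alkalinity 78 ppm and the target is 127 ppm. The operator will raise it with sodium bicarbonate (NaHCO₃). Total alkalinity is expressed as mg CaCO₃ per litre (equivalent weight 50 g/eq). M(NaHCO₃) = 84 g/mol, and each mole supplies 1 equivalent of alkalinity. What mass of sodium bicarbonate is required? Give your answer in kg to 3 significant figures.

(a) 333 kg; (b) 27.8 kg

(a) Volume: 1320 m³ = 1,320,000 L.
(a) Alkalinity to neutralize: (182 − 77) = 105 mg/L as CaCO₃ × 1,320,000 L = 138,600 g as CaCO₃.
(a) Equivalents of H⁺ required: 138,600 ÷ 50 g/eq = 2772 eq = 2772 mol NaHSO₄.
(a) Mass of NaHSO₄: 2772 × 120.1 = 332,900 g.

(b) Alkalinity to add: (127 − 78) = 49 mg/L as CaCO₃ × 338,000 L = 16,560 g as CaCO₃.
(b) Equivalents: 16,560 g ÷ 50 g/eq = 331.2 eq.
(b) NaHCO₃ supplies 1 eq per mole → 331.2 mol.
(b) Mass: 331.2 mol × 84 g/mol = 27,820 g.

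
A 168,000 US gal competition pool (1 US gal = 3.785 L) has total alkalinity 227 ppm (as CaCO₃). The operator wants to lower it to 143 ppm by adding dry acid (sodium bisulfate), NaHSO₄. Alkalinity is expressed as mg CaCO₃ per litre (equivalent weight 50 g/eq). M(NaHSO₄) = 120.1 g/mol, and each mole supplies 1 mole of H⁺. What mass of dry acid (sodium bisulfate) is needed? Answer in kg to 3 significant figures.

Volume: 168,000 US gal × 3.785 L/gal = 635,880 L.
Alkalinity to neutralize: (227 − 143) = 84 mg/L as CaCO₃ × 635,880 L = 53,410 g as CaCO₃.
Equivalents of H⁺ required: 53,410 ÷ 50 g/eq = 1068 eq = 1068 mol NaHSO₄.
Mass of NaHSO₄: 1068 × 120.1 = 128,300 g.

128 kg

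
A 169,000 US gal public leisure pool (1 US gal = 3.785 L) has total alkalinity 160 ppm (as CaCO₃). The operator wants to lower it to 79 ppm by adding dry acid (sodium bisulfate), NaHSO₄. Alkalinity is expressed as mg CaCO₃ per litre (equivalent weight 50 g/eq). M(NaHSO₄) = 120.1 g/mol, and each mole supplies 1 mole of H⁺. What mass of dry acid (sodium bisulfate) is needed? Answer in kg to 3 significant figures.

124 kg

Volume: 169,000 US gal × 3.785 L/gal = 639,665 L.
Alkalinity to neutralize: (160 − 79) = 81 mg/L as CaCO₃ × 639,665 L = 51,810 g as CaCO₃.
Equivalents of H⁺ required: 51,810 ÷ 50 g/eq = 1036 eq = 1036 mol NaHSO₄.
Mass of NaHSO₄: 1036 × 120.1 = 124,500 g.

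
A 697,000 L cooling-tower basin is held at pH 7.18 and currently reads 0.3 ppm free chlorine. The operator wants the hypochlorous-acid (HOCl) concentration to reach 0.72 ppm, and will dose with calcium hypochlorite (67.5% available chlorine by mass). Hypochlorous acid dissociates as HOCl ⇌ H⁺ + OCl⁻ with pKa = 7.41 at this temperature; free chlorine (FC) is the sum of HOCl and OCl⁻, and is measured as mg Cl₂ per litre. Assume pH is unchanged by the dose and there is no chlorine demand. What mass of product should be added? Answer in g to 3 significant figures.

[OCl⁻]/[HOCl] = 10^(pH − pKa) = 10^(7.18 − 7.41) = 0.5888; fraction as HOCl = 1/(1 + 0.5888) = 0.6294.
Free chlorine required for 0.72 ppm HOCl: 0.72 / 0.6294 = 1.144 ppm.
FC to add: 1.144 − 0.3 = 0.844 mg/L as Cl₂.
Cl₂ equivalent: 0.844 mg/L × 697,000 L = 588.2 g.
Product at 67.5% available Cl: 588.2 / 0.675 = 871.5 g.

871 g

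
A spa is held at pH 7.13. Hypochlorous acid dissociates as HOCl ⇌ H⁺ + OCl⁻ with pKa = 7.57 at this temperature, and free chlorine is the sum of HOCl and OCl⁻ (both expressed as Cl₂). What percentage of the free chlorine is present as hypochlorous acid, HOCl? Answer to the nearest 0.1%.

73.4%

[OCl⁻]/[HOCl] = 10^(pH − pKa) = 10^(7.13 − 7.57) = 10^-0.44 = 0.3631.
Fraction as HOCl = 1 / (1 + 0.3631) = 0.7336.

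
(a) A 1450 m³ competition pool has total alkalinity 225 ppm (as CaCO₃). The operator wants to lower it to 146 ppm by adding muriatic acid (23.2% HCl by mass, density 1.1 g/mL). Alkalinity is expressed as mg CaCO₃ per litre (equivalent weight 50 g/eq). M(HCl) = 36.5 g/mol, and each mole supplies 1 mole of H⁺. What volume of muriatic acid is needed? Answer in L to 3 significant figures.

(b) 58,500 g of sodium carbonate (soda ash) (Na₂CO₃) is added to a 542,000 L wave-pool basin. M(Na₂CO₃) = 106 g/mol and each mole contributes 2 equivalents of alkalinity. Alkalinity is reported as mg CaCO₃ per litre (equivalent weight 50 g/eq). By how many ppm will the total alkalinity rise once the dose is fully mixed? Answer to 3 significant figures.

(a) 328 L; (b) 102 ppm

(a) Volume: 1450 m³ = 1,450,000 L.
(a) Alkalinity to neutralize: (225 − 146) = 79 mg/L as CaCO₃ × 1,450,000 L = 114,600 g as CaCO₃.
(a) Equivalents of H⁺ required: 114,600 ÷ 50 g/eq = 2291 eq = 2291 mol HCl.
(a) Mass of HCl: 2291 × 36.5 = 83,620 g.
(a) Mass of 23.2% solution: 83,620 / 0.232 = 360,400 g.
(a) Volume: 360,400 g ÷ 1.1 g/mL = 327,700 mL.

(b) Moles of Na₂CO₃: 58,500 g ÷ 106 g/mol = 551.9 mol → 1104 eq of alkalinity.
(b) As CaCO₃: 1104 eq × 50 g/eq = 55,190 g.
(b) Rise: 55,190 g / 542,000 L × 1000 = 101.8 mg/L.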